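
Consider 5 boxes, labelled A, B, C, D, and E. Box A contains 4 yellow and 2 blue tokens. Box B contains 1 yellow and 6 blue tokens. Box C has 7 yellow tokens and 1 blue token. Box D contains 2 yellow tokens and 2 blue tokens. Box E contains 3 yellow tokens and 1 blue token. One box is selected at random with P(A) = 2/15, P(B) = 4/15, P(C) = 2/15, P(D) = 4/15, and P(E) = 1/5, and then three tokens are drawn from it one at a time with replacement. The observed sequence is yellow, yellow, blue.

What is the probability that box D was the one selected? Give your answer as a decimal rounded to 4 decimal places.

0.3379

Under each hypothesis, the probability of the observed sequence is: P(data | box A) = (4/6)(4/6)(2/6) = 0.14815; P(data | box B) = (1/7)(1/7)(6/7) = 0.017493; P(data | box C) = (7/8)(7/8)(1/8) = 0.095703; P(data | box D) = (2/4)(2/4)(2/4) = 0.125; P(data | box E) = (3/4)(3/4)(1/4) = 0.14062.
Multiplying each by its prior: 2/15 · 0.14815 = 0.019753, 4/15 · 0.017493 = 0.0046647, 2/15 · 0.095703 = 0.01276, 4/15 · 0.125 = 0.033333, 1/5 · 0.14062 = 0.028125; with total 0.098637.
Hence P(box D | data) = (0.033333) / (0.098637) = 0.33794.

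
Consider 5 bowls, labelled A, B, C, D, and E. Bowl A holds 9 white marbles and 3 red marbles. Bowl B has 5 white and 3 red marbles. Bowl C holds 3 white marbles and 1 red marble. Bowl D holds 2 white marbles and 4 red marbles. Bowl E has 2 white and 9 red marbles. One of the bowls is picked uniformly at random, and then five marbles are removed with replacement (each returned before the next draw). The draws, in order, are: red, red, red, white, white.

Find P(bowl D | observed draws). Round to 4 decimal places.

0.3691

For each hypothesis, P(data | H) works out to: P(data | bowl A) = (3/12)(3/12)(3/12)(9/12)(9/12) = 0.0087891; P(data | bowl B) = (3/8)(3/8)(3/8)(5/8)(5/8) = 0.020599; P(data | bowl C) = (1/4)(1/4)(1/4)(3/4)(3/4) = 0.0087891; P(data | bowl D) = (4/6)(4/6)(4/6)(2/6)(2/6) = 0.032922; P(data | bowl E) = (9/11)(9/11)(9/11)(2/11)(2/11) = 0.018106.
The prior-weighted likelihoods are 1/5 · 0.0087891 = 0.0017578, 1/5 · 0.020599 = 0.0041199, 1/5 · 0.0087891 = 0.0017578, 1/5 · 0.032922 = 0.0065844, 1/5 · 0.018106 = 0.0036212; summing to 0.017841.
By Bayes' rule, P(bowl D | data) = (0.0065844) / (0.017841) = 0.36906.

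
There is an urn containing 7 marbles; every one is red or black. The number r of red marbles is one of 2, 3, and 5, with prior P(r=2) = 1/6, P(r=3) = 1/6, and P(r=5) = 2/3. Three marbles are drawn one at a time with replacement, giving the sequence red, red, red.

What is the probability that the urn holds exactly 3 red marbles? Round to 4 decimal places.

0.0505

The likelihood of the observed sequence under each hypothesis: P(data | r = 2) = (2/7)(2/7)(2/7) = 0.023324; P(data | r = 3) = (3/7)(3/7)(3/7) = 0.078717; P(data | r = 5) = (5/7)(5/7)(5/7) = 0.36443.
Weighting by the prior gives 1/6 · 0.023324 = 0.0038873, 1/6 · 0.078717 = 0.01312, 2/3 · 0.36443 = 0.24295; with total 0.25996.
So P(r = 3 | data) = (0.01312) / (0.25996) = 0.050467.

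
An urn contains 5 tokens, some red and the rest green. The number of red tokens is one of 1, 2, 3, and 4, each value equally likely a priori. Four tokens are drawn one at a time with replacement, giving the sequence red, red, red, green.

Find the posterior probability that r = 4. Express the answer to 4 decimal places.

0.4384

For each hypothesis, P(data | H) works out to: P(data | r = 1) = (1/5)(1/5)(1/5)(4/5) = 0.0064; P(data | r = 2) = (2/5)(2/5)(2/5)(3/5) = 0.0384; P(data | r = 3) = (3/5)(3/5)(3/5)(2/5) = 0.0864; P(data | r = 4) = (4/5)(4/5)(4/5)(1/5) = 0.1024.
Multiplying each by its prior: 1/4 · 0.0064 = 0.0016, 1/4 · 0.0384 = 0.0096, 1/4 · 0.0864 = 0.0216, 1/4 · 0.1024 = 0.0256; with total 0.0584.
Therefore the posterior P(r = 4 | data) = (0.0256) / (0.0584) = 0.43836.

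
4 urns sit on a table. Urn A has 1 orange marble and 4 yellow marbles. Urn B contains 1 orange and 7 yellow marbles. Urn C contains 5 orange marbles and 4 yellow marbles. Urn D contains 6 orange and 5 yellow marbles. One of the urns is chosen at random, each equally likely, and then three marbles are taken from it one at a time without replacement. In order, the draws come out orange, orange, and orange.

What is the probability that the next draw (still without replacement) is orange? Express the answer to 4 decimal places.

0.3544

Compute the likelihood of the observed sequence for each case: P(data | urn A) = (1/5)(0/4) = 0; P(data | urn B) = (1/8)(0/7) = 0; P(data | urn C) = (5/9)(4/8)(3/7) = 5/42; P(data | urn D) = (6/11)(5/10)(4/9) = 4/33.
The prior-weighted likelihoods are 1/4 · 0 = 0, 1/4 · 0 = 0, 1/4 · 5/42 = 5/168, 1/4 · 4/33 = 1/33; with total 37/616.
The posterior is then P(urn A | data) = 0, P(urn B | data) = 0, P(urn C | data) = 55/111, P(urn D | data) = 56/111.
The predictive probability is P(orange next | data) = (1/3)(55/111) + (3/8)(56/111) = 118/333.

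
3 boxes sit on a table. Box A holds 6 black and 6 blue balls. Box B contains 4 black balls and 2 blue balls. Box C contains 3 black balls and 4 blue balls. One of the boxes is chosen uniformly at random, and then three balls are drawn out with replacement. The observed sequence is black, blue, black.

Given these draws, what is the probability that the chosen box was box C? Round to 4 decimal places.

0.2776

Under each hypothesis, the probability of the observed sequence is: P(data | box A) = (6/12)(6/12)(6/12) = 0.125; P(data | box B) = (4/6)(2/6)(4/6) = 0.14815; P(data | box C) = (3/7)(4/7)(3/7) = 0.10496.
Multiplying each by its prior: 1/3 · 0.125 = 0.041667, 1/3 · 0.14815 = 0.049383, 1/3 · 0.10496 = 0.034985; with total 0.12603.
By Bayes' rule, P(box C | data) = (0.034985) / (0.12603) = 0.27759.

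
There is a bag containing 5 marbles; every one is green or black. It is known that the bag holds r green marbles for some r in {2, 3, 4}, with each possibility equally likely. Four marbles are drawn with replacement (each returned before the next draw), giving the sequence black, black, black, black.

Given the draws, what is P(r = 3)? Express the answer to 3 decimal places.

For each hypothesis, P(data | H) works out to: P(data | r = 2) = (3/5)(3/5)(3/5)(3/5) = 0.1296; P(data | r = 3) = (2/5)(2/5)(2/5)(2/5) = 0.0256; P(data | r = 4) = (1/5)(1/5)(1/5)(1/5) = 0.0016.
The prior-weighted likelihoods are 1/3 · 0.1296 = 0.0432, 1/3 · 0.0256 = 0.0085333, 1/3 · 0.0016 = 0.00053333; these sum to 0.052267.
So P(r = 3 | data) = (0.0085333) / (0.052267) = 0.16327.

0.163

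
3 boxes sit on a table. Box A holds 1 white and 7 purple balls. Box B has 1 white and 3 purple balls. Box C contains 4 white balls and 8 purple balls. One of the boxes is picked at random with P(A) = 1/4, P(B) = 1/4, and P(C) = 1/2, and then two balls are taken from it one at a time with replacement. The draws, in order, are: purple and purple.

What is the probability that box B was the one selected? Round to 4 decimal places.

0.2537

Under each hypothesis, the probability of the observed sequence is: P(data | box A) = (7/8)(7/8) = 0.76562; P(data | box B) = (3/4)(3/4) = 0.5625; P(data | box C) = (8/12)(8/12) = 0.44444.
Multiplying each by its prior: 1/4 · 0.76562 = 0.19141, 1/4 · 0.5625 = 0.14062, 1/2 · 0.44444 = 0.22222; summing to 0.55425.
Hence P(box B | data) = (0.14062) / (0.55425) = 0.25372.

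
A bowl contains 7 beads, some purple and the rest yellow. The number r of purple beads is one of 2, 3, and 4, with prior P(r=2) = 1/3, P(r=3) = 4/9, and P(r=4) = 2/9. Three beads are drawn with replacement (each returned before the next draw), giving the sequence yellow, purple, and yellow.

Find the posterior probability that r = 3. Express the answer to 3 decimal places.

For each hypothesis, P(data | H) works out to: P(data | r = 2) = (5/7)(2/7)(5/7) = 0.14577; P(data | r = 3) = (4/7)(3/7)(4/7) = 0.13994; P(data | r = 4) = (3/7)(4/7)(3/7) = 0.10496.
Weighting by the prior gives 1/3 · 0.14577 = 0.048591, 4/9 · 0.13994 = 0.062196, 2/9 · 0.10496 = 0.023324; these sum to 0.13411.
By Bayes' rule, P(r = 3 | data) = (0.062196) / (0.13411) = 0.46377.

0.464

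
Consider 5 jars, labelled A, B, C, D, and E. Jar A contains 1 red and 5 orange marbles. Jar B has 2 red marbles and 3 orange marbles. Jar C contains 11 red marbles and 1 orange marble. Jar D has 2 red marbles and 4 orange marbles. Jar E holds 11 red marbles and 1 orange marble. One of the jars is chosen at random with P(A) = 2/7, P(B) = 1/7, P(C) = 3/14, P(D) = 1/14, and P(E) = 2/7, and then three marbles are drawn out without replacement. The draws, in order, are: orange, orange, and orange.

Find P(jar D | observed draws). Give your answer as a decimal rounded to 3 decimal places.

0.083

Under each hypothesis, the probability of the observed sequence is: P(data | jar A) = (5/6)(4/5)(3/4) = 1/2; P(data | jar B) = (3/5)(2/4)(1/3) = 1/10; P(data | jar C) = (1/12)(0/11) = 0; P(data | jar D) = (4/6)(3/5)(2/4) = 1/5; P(data | jar E) = (1/12)(0/11) = 0.
Weighting by the prior gives 2/7 · 1/2 = 1/7, 1/7 · 1/10 = 1/70, 3/14 · 0 = 0, 1/14 · 1/5 = 1/70, 2/7 · 0 = 0; with total 6/35.
So P(jar D | data) = (1/70) / (6/35) = 1/12.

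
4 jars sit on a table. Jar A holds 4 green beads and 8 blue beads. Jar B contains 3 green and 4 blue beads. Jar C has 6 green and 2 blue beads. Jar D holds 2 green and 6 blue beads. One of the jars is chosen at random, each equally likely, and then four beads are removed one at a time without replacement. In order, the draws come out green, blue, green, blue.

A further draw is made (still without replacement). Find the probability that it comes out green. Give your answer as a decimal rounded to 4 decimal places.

0.3670

The likelihood of the observed sequence under each hypothesis: P(data | jar A) = (4/12)(8/11)(3/10)(7/9) = 0.056566; P(data | jar B) = (3/7)(4/6)(2/5)(3/4) = 0.085714; P(data | jar C) = (6/8)(2/7)(5/6)(1/5) = 0.035714; P(data | jar D) = (2/8)(6/7)(1/6)(5/5) = 0.035714.
The prior-weighted likelihoods are 1/4 · 0.056566 = 0.014141, 1/4 · 0.085714 = 0.021429, 1/4 · 0.035714 = 0.0089286, 1/4 · 0.035714 = 0.0089286; summing to 0.053427.
Dividing through by the total gives posterior P(jar A | data) = 0.26469, P(jar B | data) = 0.40108, P(jar C | data) = 0.16712, P(jar D | data) = 0.16712.
So P(green next | data) = Σ P(green next | H) P(H | data) = (1/4)(0.26469) + (1/3)(0.40108) + (1)(0.16712) + (0)(0.16712) = 0.36698.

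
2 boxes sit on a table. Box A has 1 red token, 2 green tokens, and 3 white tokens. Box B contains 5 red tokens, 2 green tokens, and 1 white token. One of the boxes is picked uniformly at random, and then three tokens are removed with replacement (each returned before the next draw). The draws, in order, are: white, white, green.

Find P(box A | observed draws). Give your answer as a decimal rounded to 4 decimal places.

Under each hypothesis, the probability of the observed sequence is: P(data | box A) = (3/6)(3/6)(2/6) = 0.083333; P(data | box B) = (1/8)(1/8)(2/8) = 0.0039062.
Multiplying each by its prior: 1/2 · 0.083333 = 0.041667, 1/2 · 0.0039062 = 0.0019531; these sum to 0.04362.
Hence P(box A | data) = (0.041667) / (0.04362) = 0.95522.

0.9552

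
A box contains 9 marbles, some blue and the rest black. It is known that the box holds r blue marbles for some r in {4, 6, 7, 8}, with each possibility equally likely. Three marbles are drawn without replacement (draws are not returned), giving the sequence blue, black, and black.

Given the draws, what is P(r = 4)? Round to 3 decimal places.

Under each hypothesis, the probability of the observed sequence is: P(data | r = 4) = (4/9)(5/8)(4/7) = 0.15873; P(data | r = 6) = (6/9)(3/8)(2/7) = 0.071429; P(data | r = 7) = (7/9)(2/8)(1/7) = 0.027778; P(data | r = 8) = (8/9)(1/8)(0/7) = 0.
The prior-weighted likelihoods are 1/4 · 0.15873 = 0.039683, 1/4 · 0.071429 = 0.017857, 1/4 · 0.027778 = 0.0069444, 1/4 · 0 = 0; with total 0.064484.
By Bayes' rule, P(r = 4 | data) = (0.039683) / (0.064484) = 0.61538.

0.615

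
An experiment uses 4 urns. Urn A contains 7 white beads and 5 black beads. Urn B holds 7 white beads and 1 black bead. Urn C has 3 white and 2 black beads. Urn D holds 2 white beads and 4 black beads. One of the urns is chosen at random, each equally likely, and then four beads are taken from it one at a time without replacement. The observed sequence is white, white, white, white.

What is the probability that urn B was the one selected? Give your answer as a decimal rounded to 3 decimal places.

The likelihood of the observed sequence under each hypothesis: P(data | urn A) = (7/12)(6/11)(5/10)(4/9) = 7/99; P(data | urn B) = (7/8)(6/7)(5/6)(4/5) = 1/2; P(data | urn C) = (3/5)(2/4)(1/3)(0/2) = 0; P(data | urn D) = (2/6)(1/5)(0/4) = 0.
The prior-weighted likelihoods are 1/4 · 7/99 = 7/396, 1/4 · 1/2 = 1/8, 1/4 · 0 = 0, 1/4 · 0 = 0; with total 113/792.
Hence P(urn B | data) = (1/8) / (113/792) = 99/113.

0.876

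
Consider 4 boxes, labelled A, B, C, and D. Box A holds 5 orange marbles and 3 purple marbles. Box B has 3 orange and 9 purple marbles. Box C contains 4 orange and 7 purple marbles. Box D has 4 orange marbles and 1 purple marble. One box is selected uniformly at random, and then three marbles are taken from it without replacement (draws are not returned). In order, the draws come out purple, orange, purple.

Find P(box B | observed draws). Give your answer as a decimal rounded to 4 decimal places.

Compute the likelihood of the observed sequence for each case: P(data | box A) = (3/8)(5/7)(2/6) = 5/56; P(data | box B) = (9/12)(3/11)(8/10) = 9/55; P(data | box C) = (7/11)(4/10)(6/9) = 28/165; P(data | box D) = (1/5)(4/4)(0/3) = 0.
The prior-weighted likelihoods are 1/4 · 5/56 = 5/224, 1/4 · 9/55 = 9/220, 1/4 · 28/165 = 7/165, 1/4 · 0 = 0; these sum to 71/672.
So P(box B | data) = (9/220) / (71/672) = 1512/3905.

0.3872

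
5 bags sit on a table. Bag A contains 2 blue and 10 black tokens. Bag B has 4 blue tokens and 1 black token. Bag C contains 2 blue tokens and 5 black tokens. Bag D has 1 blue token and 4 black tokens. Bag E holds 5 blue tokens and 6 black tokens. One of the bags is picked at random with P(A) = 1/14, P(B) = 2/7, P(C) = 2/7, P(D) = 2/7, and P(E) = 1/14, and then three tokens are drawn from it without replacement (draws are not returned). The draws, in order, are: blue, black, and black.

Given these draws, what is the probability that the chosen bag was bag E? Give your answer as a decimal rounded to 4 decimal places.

0.0819

Under each hypothesis, the probability of the observed sequence is: P(data | bag A) = (2/12)(10/11)(9/10) = 0.13636; P(data | bag B) = (4/5)(1/4)(0/3) = 0; P(data | bag C) = (2/7)(5/6)(4/5) = 0.19048; P(data | bag D) = (1/5)(4/4)(3/3) = 0.2; P(data | bag E) = (5/11)(6/10)(5/9) = 0.15152.
Multiplying each by its prior: 1/14 · 0.13636 = 0.0097403, 2/7 · 0 = 0, 2/7 · 0.19048 = 0.054422, 2/7 · 0.2 = 0.057143, 1/14 · 0.15152 = 0.010823; summing to 0.13213.
By Bayes' rule, P(bag E | data) = (0.010823) / (0.13213) = 0.08191.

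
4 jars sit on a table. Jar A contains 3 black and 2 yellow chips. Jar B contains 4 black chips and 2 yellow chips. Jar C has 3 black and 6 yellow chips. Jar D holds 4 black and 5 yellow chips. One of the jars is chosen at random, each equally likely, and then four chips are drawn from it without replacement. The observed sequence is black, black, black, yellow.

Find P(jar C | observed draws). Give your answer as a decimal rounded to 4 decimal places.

For each hypothesis, P(data | H) works out to: P(data | jar A) = (3/5)(2/4)(1/3)(2/2) = 0.1; P(data | jar B) = (4/6)(3/5)(2/4)(2/3) = 0.13333; P(data | jar C) = (3/9)(2/8)(1/7)(6/6) = 0.011905; P(data | jar D) = (4/9)(3/8)(2/7)(5/6) = 0.039683.
Weighting by the prior gives 1/4 · 0.1 = 0.025, 1/4 · 0.13333 = 0.033333, 1/4 · 0.011905 = 0.0029762, 1/4 · 0.039683 = 0.0099206; with total 0.07123.
By Bayes' rule, P(jar C | data) = (0.0029762) / (0.07123) = 0.041783.

0.0418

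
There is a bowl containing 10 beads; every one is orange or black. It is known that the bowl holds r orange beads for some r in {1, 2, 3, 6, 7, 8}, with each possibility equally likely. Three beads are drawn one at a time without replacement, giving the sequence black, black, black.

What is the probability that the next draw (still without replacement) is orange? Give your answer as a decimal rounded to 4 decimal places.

Compute the likelihood of the observed sequence for each case: P(data | r = 1) = (9/10)(8/9)(7/8) = 7/10; P(data | r = 2) = (8/10)(7/9)(6/8) = 7/15; P(data | r = 3) = (7/10)(6/9)(5/8) = 7/24; P(data | r = 6) = (4/10)(3/9)(2/8) = 1/30; P(data | r = 7) = (3/10)(2/9)(1/8) = 1/120; P(data | r = 8) = (2/10)(1/9)(0/8) = 0.
Multiplying each by its prior: 1/6 · 7/10 = 7/60, 1/6 · 7/15 = 7/90, 1/6 · 7/24 = 7/144, 1/6 · 1/30 = 1/180, 1/6 · 1/120 = 1/720, 1/6 · 0 = 0; summing to 1/4.
Dividing through by the total gives posterior P(r = 1 | data) = 7/15, P(r = 2 | data) = 14/45, P(r = 3 | data) = 7/36, P(r = 6 | data) = 1/45, P(r = 7 | data) = 1/180, P(r = 8 | data) = 0.
So P(orange next | data) = Σ P(orange next | H) P(H | data) = (1/7)(7/15) + (2/7)(14/45) + (3/7)(7/36) + (6/7)(1/45) + (1)(1/180) = 83/315.

0.2635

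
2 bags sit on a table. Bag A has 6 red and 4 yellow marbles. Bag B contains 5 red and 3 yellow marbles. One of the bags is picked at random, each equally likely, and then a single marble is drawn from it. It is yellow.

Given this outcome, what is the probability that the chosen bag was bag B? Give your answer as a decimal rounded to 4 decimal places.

0.4839

Compute the likelihood of this draw for each case: P(data | bag A) = (4/10) = 2/5; P(data | bag B) = (3/8) = 3/8.
Multiplying each by its prior: 1/2 · 2/5 = 1/5, 1/2 · 3/8 = 3/16; summing to 31/80.
Therefore the posterior P(bag B | data) = (3/16) / (31/80) = 15/31.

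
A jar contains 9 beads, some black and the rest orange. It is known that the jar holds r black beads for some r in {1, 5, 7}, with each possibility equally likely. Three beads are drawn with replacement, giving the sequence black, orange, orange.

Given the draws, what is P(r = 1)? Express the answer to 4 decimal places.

For each hypothesis, P(data | H) works out to: P(data | r = 1) = (1/9)(8/9)(8/9) = 0.087791; P(data | r = 5) = (5/9)(4/9)(4/9) = 0.10974; P(data | r = 7) = (7/9)(2/9)(2/9) = 0.038409.
Multiplying each by its prior: 1/3 · 0.087791 = 0.029264, 1/3 · 0.10974 = 0.03658, 1/3 · 0.038409 = 0.012803; with total 0.078647.
By Bayes' rule, P(r = 1 | data) = (0.029264) / (0.078647) = 0.37209.

0.3721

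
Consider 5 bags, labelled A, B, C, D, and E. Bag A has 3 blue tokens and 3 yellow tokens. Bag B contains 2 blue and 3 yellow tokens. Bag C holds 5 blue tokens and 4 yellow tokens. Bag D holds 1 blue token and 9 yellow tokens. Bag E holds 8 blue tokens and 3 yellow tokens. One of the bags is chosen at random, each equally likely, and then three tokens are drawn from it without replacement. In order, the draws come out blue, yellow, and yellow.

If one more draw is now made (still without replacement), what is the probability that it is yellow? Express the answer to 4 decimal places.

For each hypothesis, P(data | H) works out to: P(data | bag A) = (3/6)(3/5)(2/4) = 0.15; P(data | bag B) = (2/5)(3/4)(2/3) = 0.2; P(data | bag C) = (5/9)(4/8)(3/7) = 0.11905; P(data | bag D) = (1/10)(9/9)(8/8) = 0.1; P(data | bag E) = (8/11)(3/10)(2/9) = 0.048485.
Weighting by the prior gives 1/5 · 0.15 = 0.03, 1/5 · 0.2 = 0.04, 1/5 · 0.11905 = 0.02381, 1/5 · 0.1 = 0.02, 1/5 · 0.048485 = 0.009697; with total 0.12351.
The posterior is then P(bag A | data) = 0.2429, P(bag B | data) = 0.32387, P(bag C | data) = 0.19278, P(bag D | data) = 0.16193, P(bag E | data) = 0.078514.
The predictive probability is P(yellow next | data) = (1/3)(0.2429) + (1/2)(0.32387) + (1/3)(0.19278) + (1)(0.16193) + (1/8)(0.078514) = 0.47891.

0.4789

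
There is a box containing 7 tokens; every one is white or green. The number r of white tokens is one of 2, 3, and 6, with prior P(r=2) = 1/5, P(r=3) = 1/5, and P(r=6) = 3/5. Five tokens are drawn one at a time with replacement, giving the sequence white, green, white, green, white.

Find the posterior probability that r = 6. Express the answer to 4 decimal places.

0.5063

The likelihood of the observed sequence under each hypothesis: P(data | r = 2) = (2/7)(5/7)(2/7)(5/7)(2/7) = 0.0119; P(data | r = 3) = (3/7)(4/7)(3/7)(4/7)(3/7) = 0.025704; P(data | r = 6) = (6/7)(1/7)(6/7)(1/7)(6/7) = 0.012852.
The prior-weighted likelihoods are 1/5 · 0.0119 = 0.00238, 1/5 · 0.025704 = 0.0051407, 3/5 · 0.012852 = 0.0077111; these sum to 0.015232.
So P(r = 6 | data) = (0.0077111) / (0.015232) = 0.50625.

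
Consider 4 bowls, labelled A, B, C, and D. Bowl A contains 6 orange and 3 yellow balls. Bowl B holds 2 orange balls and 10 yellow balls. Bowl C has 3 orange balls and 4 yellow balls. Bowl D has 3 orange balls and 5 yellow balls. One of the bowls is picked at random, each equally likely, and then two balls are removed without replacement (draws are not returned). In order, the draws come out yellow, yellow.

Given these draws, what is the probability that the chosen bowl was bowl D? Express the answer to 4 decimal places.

0.2537

Compute the likelihood of the observed sequence for each case: P(data | bowl A) = (3/9)(2/8) = 0.083333; P(data | bowl B) = (10/12)(9/11) = 0.68182; P(data | bowl C) = (4/7)(3/6) = 0.28571; P(data | bowl D) = (5/8)(4/7) = 0.35714.
The prior-weighted likelihoods are 1/4 · 0.083333 = 0.020833, 1/4 · 0.68182 = 0.17045, 1/4 · 0.28571 = 0.071429, 1/4 · 0.35714 = 0.089286; these sum to 0.352.
By Bayes' rule, P(bowl D | data) = (0.089286) / (0.352) = 0.25365.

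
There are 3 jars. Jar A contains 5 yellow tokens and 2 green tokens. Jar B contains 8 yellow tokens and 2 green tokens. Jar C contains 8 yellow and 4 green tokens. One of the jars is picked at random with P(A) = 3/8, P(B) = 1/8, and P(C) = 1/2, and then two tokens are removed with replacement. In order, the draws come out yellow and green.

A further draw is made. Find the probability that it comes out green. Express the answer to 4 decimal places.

0.3029

For each hypothesis, P(data | H) works out to: P(data | jar A) = (5/7)(2/7) = 0.20408; P(data | jar B) = (8/10)(2/10) = 0.16; P(data | jar C) = (8/12)(4/12) = 0.22222.
Weighting by the prior gives 3/8 · 0.20408 = 0.076531, 1/8 · 0.16 = 0.02, 1/2 · 0.22222 = 0.11111; these sum to 0.20764.
Normalising, the posterior is P(jar A | data) = 0.36857, P(jar B | data) = 0.09632, P(jar C | data) = 0.53511.
The predictive probability is P(green next | data) = (2/7)(0.36857) + (1/5)(0.09632) + (1/3)(0.53511) = 0.30294.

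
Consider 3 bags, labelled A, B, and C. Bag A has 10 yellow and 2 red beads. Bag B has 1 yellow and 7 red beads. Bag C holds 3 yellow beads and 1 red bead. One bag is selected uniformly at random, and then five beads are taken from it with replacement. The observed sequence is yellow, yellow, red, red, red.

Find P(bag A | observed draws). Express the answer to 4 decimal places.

0.1431

Compute the likelihood of the observed sequence for each case: P(data | bag A) = (10/12)(10/12)(2/12)(2/12)(2/12) = 0.003215; P(data | bag B) = (1/8)(1/8)(7/8)(7/8)(7/8) = 0.010468; P(data | bag C) = (3/4)(3/4)(1/4)(1/4)(1/4) = 0.0087891.
The prior-weighted likelihoods are 1/3 · 0.003215 = 0.0010717, 1/3 · 0.010468 = 0.0034892, 1/3 · 0.0087891 = 0.0029297; with total 0.0074905.
By Bayes' rule, P(bag A | data) = (0.0010717) / (0.0074905) = 0.14307.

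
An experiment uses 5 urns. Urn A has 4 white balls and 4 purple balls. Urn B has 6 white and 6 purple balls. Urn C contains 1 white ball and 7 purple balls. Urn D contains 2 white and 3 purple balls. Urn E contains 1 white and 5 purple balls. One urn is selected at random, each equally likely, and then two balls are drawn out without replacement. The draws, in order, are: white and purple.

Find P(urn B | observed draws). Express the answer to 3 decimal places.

0.237

For each hypothesis, P(data | H) works out to: P(data | urn A) = (4/8)(4/7) = 0.28571; P(data | urn B) = (6/12)(6/11) = 0.27273; P(data | urn C) = (1/8)(7/7) = 0.125; P(data | urn D) = (2/5)(3/4) = 0.3; P(data | urn E) = (1/6)(5/5) = 0.16667.
Multiplying each by its prior: 1/5 · 0.28571 = 0.057143, 1/5 · 0.27273 = 0.054545, 1/5 · 0.125 = 0.025, 1/5 · 0.3 = 0.06, 1/5 · 0.16667 = 0.033333; these sum to 0.23002.
So P(urn B | data) = (0.054545) / (0.23002) = 0.23713.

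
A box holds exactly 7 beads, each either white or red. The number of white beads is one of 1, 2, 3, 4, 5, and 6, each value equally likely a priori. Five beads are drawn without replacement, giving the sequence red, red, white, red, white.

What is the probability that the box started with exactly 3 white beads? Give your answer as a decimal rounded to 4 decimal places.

0.4286

Compute the likelihood of the observed sequence for each case: P(data | r = 1) = (6/7)(5/6)(1/5)(4/4)(0/3) = 0; P(data | r = 2) = (5/7)(4/6)(2/5)(3/4)(1/3) = 1/21; P(data | r = 3) = (4/7)(3/6)(3/5)(2/4)(2/3) = 2/35; P(data | r = 4) = (3/7)(2/6)(4/5)(1/4)(3/3) = 1/35; P(data | r = 5) = (2/7)(1/6)(5/5)(0/4) = 0; P(data | r = 6) = (1/7)(0/6) = 0.
The prior-weighted likelihoods are 1/6 · 0 = 0, 1/6 · 1/21 = 1/126, 1/6 · 2/35 = 1/105, 1/6 · 1/35 = 1/210, 1/6 · 0 = 0, 1/6 · 0 = 0; summing to 1/45.
So P(r = 3 | data) = (1/105) / (1/45) = 3/7.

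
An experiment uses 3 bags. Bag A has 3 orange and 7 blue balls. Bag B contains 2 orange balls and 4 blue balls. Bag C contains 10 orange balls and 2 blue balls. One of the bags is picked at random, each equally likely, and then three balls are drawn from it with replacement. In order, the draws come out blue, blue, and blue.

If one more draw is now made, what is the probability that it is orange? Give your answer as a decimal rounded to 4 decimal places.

0.3192

Compute the likelihood of the observed sequence for each case: P(data | bag A) = (7/10)(7/10)(7/10) = 0.343; P(data | bag B) = (4/6)(4/6)(4/6) = 0.2963; P(data | bag C) = (2/12)(2/12)(2/12) = 0.0046296.
Multiplying each by its prior: 1/3 · 0.343 = 0.11433, 1/3 · 0.2963 = 0.098765, 1/3 · 0.0046296 = 0.0015432; summing to 0.21464.
The posterior is then P(bag A | data) = 0.53267, P(bag B | data) = 0.46014, P(bag C | data) = 0.0071897.
Averaging over the posterior, P(orange next | data) = (3/10)(0.53267) + (1/3)(0.46014) + (5/6)(0.0071897) = 0.31917.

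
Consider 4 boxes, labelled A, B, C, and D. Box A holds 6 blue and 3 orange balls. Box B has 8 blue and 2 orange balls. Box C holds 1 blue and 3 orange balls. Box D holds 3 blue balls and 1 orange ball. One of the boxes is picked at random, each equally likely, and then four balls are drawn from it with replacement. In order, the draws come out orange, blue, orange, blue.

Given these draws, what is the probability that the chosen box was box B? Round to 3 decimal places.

0.176

Compute the likelihood of the observed sequence for each case: P(data | box A) = (3/9)(6/9)(3/9)(6/9) = 0.049383; P(data | box B) = (2/10)(8/10)(2/10)(8/10) = 0.0256; P(data | box C) = (3/4)(1/4)(3/4)(1/4) = 0.035156; P(data | box D) = (1/4)(3/4)(1/4)(3/4) = 0.035156.
The prior-weighted likelihoods are 1/4 · 0.049383 = 0.012346, 1/4 · 0.0256 = 0.0064, 1/4 · 0.035156 = 0.0087891, 1/4 · 0.035156 = 0.0087891; these sum to 0.036324.
Hence P(box B | data) = (0.0064) / (0.036324) = 0.17619.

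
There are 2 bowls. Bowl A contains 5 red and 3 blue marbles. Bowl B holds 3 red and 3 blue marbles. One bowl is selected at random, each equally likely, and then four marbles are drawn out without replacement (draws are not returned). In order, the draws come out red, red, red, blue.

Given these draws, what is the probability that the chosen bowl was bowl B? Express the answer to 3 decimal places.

0.318

Compute the likelihood of the observed sequence for each case: P(data | bowl A) = (5/8)(4/7)(3/6)(3/5) = 3/28; P(data | bowl B) = (3/6)(2/5)(1/4)(3/3) = 1/20.
Weighting by the prior gives 1/2 · 3/28 = 3/56, 1/2 · 1/20 = 1/40; these sum to 11/140.
By Bayes' rule, P(bowl B | data) = (1/40) / (11/140) = 7/22.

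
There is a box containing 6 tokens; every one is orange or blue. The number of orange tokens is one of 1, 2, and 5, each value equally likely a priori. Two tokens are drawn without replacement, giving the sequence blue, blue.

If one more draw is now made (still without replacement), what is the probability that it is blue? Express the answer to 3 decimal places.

0.656

Compute the likelihood of the observed sequence for each case: P(data | r = 1) = (5/6)(4/5) = 2/3; P(data | r = 2) = (4/6)(3/5) = 2/5; P(data | r = 5) = (1/6)(0/5) = 0.
Multiplying each by its prior: 1/3 · 2/3 = 2/9, 1/3 · 2/5 = 2/15, 1/3 · 0 = 0; summing to 16/45.
Dividing through by the total gives posterior P(r = 1 | data) = 5/8, P(r = 2 | data) = 3/8, P(r = 5 | data) = 0.
The predictive probability is P(blue next | data) = (3/4)(5/8) + (1/2)(3/8) = 21/32.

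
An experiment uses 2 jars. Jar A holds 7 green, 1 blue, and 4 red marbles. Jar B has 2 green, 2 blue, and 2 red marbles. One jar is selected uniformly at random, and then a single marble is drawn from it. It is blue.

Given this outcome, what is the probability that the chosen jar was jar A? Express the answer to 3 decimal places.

0.200

For each hypothesis, P(data | H) works out to: P(data | jar A) = (1/12) = 1/12; P(data | jar B) = (2/6) = 1/3.
Weighting by the prior gives 1/2 · 1/12 = 1/24, 1/2 · 1/3 = 1/6; with total 5/24.
Hence P(jar A | data) = (1/24) / (5/24) = 1/5.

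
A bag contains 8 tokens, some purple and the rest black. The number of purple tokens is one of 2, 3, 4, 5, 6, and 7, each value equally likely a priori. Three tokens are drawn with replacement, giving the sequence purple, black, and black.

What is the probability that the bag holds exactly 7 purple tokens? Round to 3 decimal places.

0.024

The likelihood of the observed sequence under each hypothesis: P(data | r = 2) = (2/8)(6/8)(6/8) = 0.14062; P(data | r = 3) = (3/8)(5/8)(5/8) = 0.14648; P(data | r = 4) = (4/8)(4/8)(4/8) = 0.125; P(data | r = 5) = (5/8)(3/8)(3/8) = 0.087891; P(data | r = 6) = (6/8)(2/8)(2/8) = 0.046875; P(data | r = 7) = (7/8)(1/8)(1/8) = 0.013672.
Weighting by the prior gives 1/6 · 0.14062 = 0.023438, 1/6 · 0.14648 = 0.024414, 1/6 · 0.125 = 0.020833, 1/6 · 0.087891 = 0.014648, 1/6 · 0.046875 = 0.0078125, 1/6 · 0.013672 = 0.0022786; summing to 0.093424.
Therefore the posterior P(r = 7 | data) = (0.0022786) / (0.093424) = 0.02439.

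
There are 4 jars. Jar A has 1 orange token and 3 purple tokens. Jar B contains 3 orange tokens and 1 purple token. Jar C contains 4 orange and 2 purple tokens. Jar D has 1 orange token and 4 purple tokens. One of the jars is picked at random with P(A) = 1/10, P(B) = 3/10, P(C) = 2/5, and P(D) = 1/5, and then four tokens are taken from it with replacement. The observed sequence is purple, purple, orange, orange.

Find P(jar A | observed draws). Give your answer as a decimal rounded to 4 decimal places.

0.0903

Compute the likelihood of the observed sequence for each case: P(data | jar A) = (3/4)(3/4)(1/4)(1/4) = 0.035156; P(data | jar B) = (1/4)(1/4)(3/4)(3/4) = 0.035156; P(data | jar C) = (2/6)(2/6)(4/6)(4/6) = 0.049383; P(data | jar D) = (4/5)(4/5)(1/5)(1/5) = 0.0256.
Weighting by the prior gives 1/10 · 0.035156 = 0.0035156, 3/10 · 0.035156 = 0.010547, 2/5 · 0.049383 = 0.019753, 1/5 · 0.0256 = 0.00512; these sum to 0.038936.
By Bayes' rule, P(jar A | data) = (0.0035156) / (0.038936) = 0.090293.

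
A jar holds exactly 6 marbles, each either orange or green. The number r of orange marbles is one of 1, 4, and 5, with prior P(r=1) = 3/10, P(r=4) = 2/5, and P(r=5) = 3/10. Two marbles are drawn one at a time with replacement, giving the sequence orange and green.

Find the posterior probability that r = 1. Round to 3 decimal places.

Compute the likelihood of the observed sequence for each case: P(data | r = 1) = (1/6)(5/6) = 5/36; P(data | r = 4) = (4/6)(2/6) = 2/9; P(data | r = 5) = (5/6)(1/6) = 5/36.
Weighting by the prior gives 3/10 · 5/36 = 1/24, 2/5 · 2/9 = 4/45, 3/10 · 5/36 = 1/24; these sum to 31/180.
Hence P(r = 1 | data) = (1/24) / (31/180) = 15/62.

0.242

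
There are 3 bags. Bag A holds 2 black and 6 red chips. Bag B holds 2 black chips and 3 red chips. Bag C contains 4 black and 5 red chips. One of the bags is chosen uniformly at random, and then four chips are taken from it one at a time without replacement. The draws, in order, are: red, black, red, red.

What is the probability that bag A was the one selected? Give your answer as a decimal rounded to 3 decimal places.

Compute the likelihood of the observed sequence for each case: P(data | bag A) = (6/8)(2/7)(5/6)(4/5) = 1/7; P(data | bag B) = (3/5)(2/4)(2/3)(1/2) = 1/10; P(data | bag C) = (5/9)(4/8)(4/7)(3/6) = 5/63.
Multiplying each by its prior: 1/3 · 1/7 = 1/21, 1/3 · 1/10 = 1/30, 1/3 · 5/63 = 5/189; summing to 29/270.
Therefore the posterior P(bag A | data) = (1/21) / (29/270) = 90/203.

0.443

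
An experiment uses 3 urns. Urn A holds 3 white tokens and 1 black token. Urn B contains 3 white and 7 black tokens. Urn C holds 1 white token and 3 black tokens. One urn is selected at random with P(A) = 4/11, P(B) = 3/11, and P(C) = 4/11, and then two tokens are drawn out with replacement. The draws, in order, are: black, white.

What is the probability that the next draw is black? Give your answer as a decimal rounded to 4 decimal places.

For each hypothesis, P(data | H) works out to: P(data | urn A) = (1/4)(3/4) = 0.1875; P(data | urn B) = (7/10)(3/10) = 0.21; P(data | urn C) = (3/4)(1/4) = 0.1875.
Weighting by the prior gives 4/11 · 0.1875 = 0.068182, 3/11 · 0.21 = 0.057273, 4/11 · 0.1875 = 0.068182; with total 0.19364.
Dividing through by the total gives posterior P(urn A | data) = 0.35211, P(urn B | data) = 0.29577, P(urn C | data) = 0.35211.
Averaging over the posterior, P(black next | data) = (1/4)(0.35211) + (7/10)(0.29577) + (3/4)(0.35211) = 0.55915.

0.5592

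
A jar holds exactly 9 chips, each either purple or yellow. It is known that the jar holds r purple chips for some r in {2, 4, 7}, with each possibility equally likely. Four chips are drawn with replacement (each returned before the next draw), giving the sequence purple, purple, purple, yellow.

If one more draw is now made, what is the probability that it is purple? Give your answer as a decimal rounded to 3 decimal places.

Under each hypothesis, the probability of the observed sequence is: P(data | r = 2) = (2/9)(2/9)(2/9)(7/9) = 0.0085353; P(data | r = 4) = (4/9)(4/9)(4/9)(5/9) = 0.048773; P(data | r = 7) = (7/9)(7/9)(7/9)(2/9) = 0.10456.
Weighting by the prior gives 1/3 · 0.0085353 = 0.0028451, 1/3 · 0.048773 = 0.016258, 1/3 · 0.10456 = 0.034852; with total 0.053955.
Dividing through by the total gives posterior P(r = 2 | data) = 0.052731, P(r = 4 | data) = 0.30132, P(r = 7 | data) = 0.64595.
The predictive probability is P(purple next | data) = (2/9)(0.052731) + (4/9)(0.30132) + (7/9)(0.64595) = 0.64804.

0.648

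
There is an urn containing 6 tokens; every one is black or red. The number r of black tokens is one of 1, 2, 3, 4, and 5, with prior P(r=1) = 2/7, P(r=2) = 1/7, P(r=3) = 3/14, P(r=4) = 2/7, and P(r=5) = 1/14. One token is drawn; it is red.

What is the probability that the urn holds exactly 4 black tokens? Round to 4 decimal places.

0.1739

Compute the likelihood of this draw for each case: P(data | r = 1) = (5/6) = 5/6; P(data | r = 2) = (4/6) = 2/3; P(data | r = 3) = (3/6) = 1/2; P(data | r = 4) = (2/6) = 1/3; P(data | r = 5) = (1/6) = 1/6.
The prior-weighted likelihoods are 2/7 · 5/6 = 5/21, 1/7 · 2/3 = 2/21, 3/14 · 1/2 = 3/28, 2/7 · 1/3 = 2/21, 1/14 · 1/6 = 1/84; these sum to 23/42.
By Bayes' rule, P(r = 4 | data) = (2/21) / (23/42) = 4/23.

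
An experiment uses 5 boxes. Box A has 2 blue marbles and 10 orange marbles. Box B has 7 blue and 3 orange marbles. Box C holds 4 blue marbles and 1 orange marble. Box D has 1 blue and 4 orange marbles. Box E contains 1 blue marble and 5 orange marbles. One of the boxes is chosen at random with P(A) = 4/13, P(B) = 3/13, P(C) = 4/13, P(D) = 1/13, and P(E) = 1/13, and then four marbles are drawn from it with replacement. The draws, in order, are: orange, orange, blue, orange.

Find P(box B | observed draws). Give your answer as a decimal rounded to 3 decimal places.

Compute the likelihood of the observed sequence for each case: P(data | box A) = (10/12)(10/12)(2/12)(10/12) = 0.096451; P(data | box B) = (3/10)(3/10)(7/10)(3/10) = 0.0189; P(data | box C) = (1/5)(1/5)(4/5)(1/5) = 0.0064; P(data | box D) = (4/5)(4/5)(1/5)(4/5) = 0.1024; P(data | box E) = (5/6)(5/6)(1/6)(5/6) = 0.096451.
Weighting by the prior gives 4/13 · 0.096451 = 0.029677, 3/13 · 0.0189 = 0.0043615, 4/13 · 0.0064 = 0.0019692, 1/13 · 0.1024 = 0.0078769, 1/13 · 0.096451 = 0.0074193; these sum to 0.051304.
So P(box B | data) = (0.0043615) / (0.051304) = 0.085013.

0.085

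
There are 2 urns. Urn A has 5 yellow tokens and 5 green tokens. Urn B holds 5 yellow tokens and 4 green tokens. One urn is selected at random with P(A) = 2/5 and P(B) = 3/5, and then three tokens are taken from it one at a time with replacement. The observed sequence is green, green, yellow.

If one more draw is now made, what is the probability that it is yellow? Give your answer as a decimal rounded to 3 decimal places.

0.532

For each hypothesis, P(data | H) works out to: P(data | urn A) = (5/10)(5/10)(5/10) = 0.125; P(data | urn B) = (4/9)(4/9)(5/9) = 0.10974.
Multiplying each by its prior: 2/5 · 0.125 = 0.05, 3/5 · 0.10974 = 0.065844; with total 0.11584.
The posterior is then P(urn A | data) = 0.43162, P(urn B | data) = 0.56838.
Averaging over the posterior, P(yellow next | data) = (1/2)(0.43162) + (5/9)(0.56838) = 0.53158.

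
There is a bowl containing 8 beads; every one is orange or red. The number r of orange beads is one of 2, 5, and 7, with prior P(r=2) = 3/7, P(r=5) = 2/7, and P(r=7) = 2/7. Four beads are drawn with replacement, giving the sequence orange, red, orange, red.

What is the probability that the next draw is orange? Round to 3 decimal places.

The likelihood of the observed sequence under each hypothesis: P(data | r = 2) = (2/8)(6/8)(2/8)(6/8) = 0.035156; P(data | r = 5) = (5/8)(3/8)(5/8)(3/8) = 0.054932; P(data | r = 7) = (7/8)(1/8)(7/8)(1/8) = 0.011963.
The prior-weighted likelihoods are 3/7 · 0.035156 = 0.015067, 2/7 · 0.054932 = 0.015695, 2/7 · 0.011963 = 0.003418; summing to 0.03418.
The posterior is then P(r = 2 | data) = 0.44082, P(r = 5 | data) = 0.45918, P(r = 7 | data) = 0.1.
The predictive probability is P(orange next | data) = (1/4)(0.44082) + (5/8)(0.45918) + (7/8)(0.1) = 0.48469.

0.485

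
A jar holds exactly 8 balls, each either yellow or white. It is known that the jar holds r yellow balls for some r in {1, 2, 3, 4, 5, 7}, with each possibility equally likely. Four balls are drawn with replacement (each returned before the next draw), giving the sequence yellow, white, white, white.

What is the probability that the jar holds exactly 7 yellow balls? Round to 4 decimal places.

Compute the likelihood of the observed sequence for each case: P(data | r = 1) = (1/8)(7/8)(7/8)(7/8) = 0.08374; P(data | r = 2) = (2/8)(6/8)(6/8)(6/8) = 0.10547; P(data | r = 3) = (3/8)(5/8)(5/8)(5/8) = 0.091553; P(data | r = 4) = (4/8)(4/8)(4/8)(4/8) = 0.0625; P(data | r = 5) = (5/8)(3/8)(3/8)(3/8) = 0.032959; P(data | r = 7) = (7/8)(1/8)(1/8)(1/8) = 0.001709.
Multiplying each by its prior: 1/6 · 0.08374 = 0.013957, 1/6 · 0.10547 = 0.017578, 1/6 · 0.091553 = 0.015259, 1/6 · 0.0625 = 0.010417, 1/6 · 0.032959 = 0.0054932, 1/6 · 0.001709 = 0.00028483; with total 0.062988.
Hence P(r = 7 | data) = (0.00028483) / (0.062988) = 0.004522.

0.0045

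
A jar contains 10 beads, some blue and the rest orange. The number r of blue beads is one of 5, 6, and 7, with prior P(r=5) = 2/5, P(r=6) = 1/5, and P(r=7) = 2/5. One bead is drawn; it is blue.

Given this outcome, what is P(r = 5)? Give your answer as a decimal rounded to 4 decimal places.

Under each hypothesis, the probability of this draw is: P(data | r = 5) = (5/10) = 1/2; P(data | r = 6) = (6/10) = 3/5; P(data | r = 7) = (7/10) = 7/10.
The prior-weighted likelihoods are 2/5 · 1/2 = 1/5, 1/5 · 3/5 = 3/25, 2/5 · 7/10 = 7/25; these sum to 3/5.
So P(r = 5 | data) = (1/5) / (3/5) = 1/3.

0.3333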